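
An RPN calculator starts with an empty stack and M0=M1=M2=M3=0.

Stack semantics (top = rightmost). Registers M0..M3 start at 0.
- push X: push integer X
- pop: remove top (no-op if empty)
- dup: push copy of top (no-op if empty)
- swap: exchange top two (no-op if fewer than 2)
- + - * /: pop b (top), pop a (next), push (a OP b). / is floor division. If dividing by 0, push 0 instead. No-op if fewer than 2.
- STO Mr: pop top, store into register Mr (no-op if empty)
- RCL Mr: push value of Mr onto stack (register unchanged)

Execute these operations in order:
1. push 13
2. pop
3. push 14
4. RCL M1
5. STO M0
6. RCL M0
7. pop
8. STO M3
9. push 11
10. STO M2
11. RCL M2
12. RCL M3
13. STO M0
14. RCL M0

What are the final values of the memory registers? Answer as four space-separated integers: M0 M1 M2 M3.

Answer: 14 0 11 14

Derivation:
After op 1 (push 13): stack=[13] mem=[0,0,0,0]
After op 2 (pop): stack=[empty] mem=[0,0,0,0]
After op 3 (push 14): stack=[14] mem=[0,0,0,0]
After op 4 (RCL M1): stack=[14,0] mem=[0,0,0,0]
After op 5 (STO M0): stack=[14] mem=[0,0,0,0]
After op 6 (RCL M0): stack=[14,0] mem=[0,0,0,0]
After op 7 (pop): stack=[14] mem=[0,0,0,0]
After op 8 (STO M3): stack=[empty] mem=[0,0,0,14]
After op 9 (push 11): stack=[11] mem=[0,0,0,14]
After op 10 (STO M2): stack=[empty] mem=[0,0,11,14]
After op 11 (RCL M2): stack=[11] mem=[0,0,11,14]
After op 12 (RCL M3): stack=[11,14] mem=[0,0,11,14]
After op 13 (STO M0): stack=[11] mem=[14,0,11,14]
After op 14 (RCL M0): stack=[11,14] mem=[14,0,11,14]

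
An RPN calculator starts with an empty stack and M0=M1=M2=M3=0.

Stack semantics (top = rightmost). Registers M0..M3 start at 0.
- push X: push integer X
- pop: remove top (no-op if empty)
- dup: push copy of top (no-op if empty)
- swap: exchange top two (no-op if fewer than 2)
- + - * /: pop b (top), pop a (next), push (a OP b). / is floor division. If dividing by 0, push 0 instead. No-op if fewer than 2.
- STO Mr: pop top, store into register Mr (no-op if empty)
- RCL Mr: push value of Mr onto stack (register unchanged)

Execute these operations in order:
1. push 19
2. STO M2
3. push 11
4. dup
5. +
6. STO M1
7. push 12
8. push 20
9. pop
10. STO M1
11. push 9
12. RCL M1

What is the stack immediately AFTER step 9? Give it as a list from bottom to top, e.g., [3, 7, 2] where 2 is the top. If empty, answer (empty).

After op 1 (push 19): stack=[19] mem=[0,0,0,0]
After op 2 (STO M2): stack=[empty] mem=[0,0,19,0]
After op 3 (push 11): stack=[11] mem=[0,0,19,0]
After op 4 (dup): stack=[11,11] mem=[0,0,19,0]
After op 5 (+): stack=[22] mem=[0,0,19,0]
After op 6 (STO M1): stack=[empty] mem=[0,22,19,0]
After op 7 (push 12): stack=[12] mem=[0,22,19,0]
After op 8 (push 20): stack=[12,20] mem=[0,22,19,0]
After op 9 (pop): stack=[12] mem=[0,22,19,0]

[12]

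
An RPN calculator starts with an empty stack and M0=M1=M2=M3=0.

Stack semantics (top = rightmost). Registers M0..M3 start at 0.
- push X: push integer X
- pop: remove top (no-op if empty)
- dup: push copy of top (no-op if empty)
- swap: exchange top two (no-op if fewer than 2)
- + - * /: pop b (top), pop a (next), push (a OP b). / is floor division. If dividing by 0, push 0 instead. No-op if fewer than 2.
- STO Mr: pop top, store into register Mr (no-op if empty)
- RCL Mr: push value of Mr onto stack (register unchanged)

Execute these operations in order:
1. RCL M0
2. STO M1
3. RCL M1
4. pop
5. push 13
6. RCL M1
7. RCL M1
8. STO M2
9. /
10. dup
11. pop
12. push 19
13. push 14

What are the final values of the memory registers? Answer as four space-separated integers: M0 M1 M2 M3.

After op 1 (RCL M0): stack=[0] mem=[0,0,0,0]
After op 2 (STO M1): stack=[empty] mem=[0,0,0,0]
After op 3 (RCL M1): stack=[0] mem=[0,0,0,0]
After op 4 (pop): stack=[empty] mem=[0,0,0,0]
After op 5 (push 13): stack=[13] mem=[0,0,0,0]
After op 6 (RCL M1): stack=[13,0] mem=[0,0,0,0]
After op 7 (RCL M1): stack=[13,0,0] mem=[0,0,0,0]
After op 8 (STO M2): stack=[13,0] mem=[0,0,0,0]
After op 9 (/): stack=[0] mem=[0,0,0,0]
After op 10 (dup): stack=[0,0] mem=[0,0,0,0]
After op 11 (pop): stack=[0] mem=[0,0,0,0]
After op 12 (push 19): stack=[0,19] mem=[0,0,0,0]
After op 13 (push 14): stack=[0,19,14] mem=[0,0,0,0]

Answer: 0 0 0 0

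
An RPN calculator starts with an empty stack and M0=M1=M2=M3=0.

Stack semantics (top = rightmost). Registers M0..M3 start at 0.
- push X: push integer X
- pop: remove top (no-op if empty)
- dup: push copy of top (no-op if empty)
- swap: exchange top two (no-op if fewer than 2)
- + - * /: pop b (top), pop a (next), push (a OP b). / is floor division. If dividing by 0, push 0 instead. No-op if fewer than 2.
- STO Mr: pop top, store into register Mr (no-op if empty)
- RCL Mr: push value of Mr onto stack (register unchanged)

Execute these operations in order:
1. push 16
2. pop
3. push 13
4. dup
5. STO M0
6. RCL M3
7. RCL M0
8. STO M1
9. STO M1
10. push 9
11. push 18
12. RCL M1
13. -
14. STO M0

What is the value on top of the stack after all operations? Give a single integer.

After op 1 (push 16): stack=[16] mem=[0,0,0,0]
After op 2 (pop): stack=[empty] mem=[0,0,0,0]
After op 3 (push 13): stack=[13] mem=[0,0,0,0]
After op 4 (dup): stack=[13,13] mem=[0,0,0,0]
After op 5 (STO M0): stack=[13] mem=[13,0,0,0]
After op 6 (RCL M3): stack=[13,0] mem=[13,0,0,0]
After op 7 (RCL M0): stack=[13,0,13] mem=[13,0,0,0]
After op 8 (STO M1): stack=[13,0] mem=[13,13,0,0]
After op 9 (STO M1): stack=[13] mem=[13,0,0,0]
After op 10 (push 9): stack=[13,9] mem=[13,0,0,0]
After op 11 (push 18): stack=[13,9,18] mem=[13,0,0,0]
After op 12 (RCL M1): stack=[13,9,18,0] mem=[13,0,0,0]
After op 13 (-): stack=[13,9,18] mem=[13,0,0,0]
After op 14 (STO M0): stack=[13,9] mem=[18,0,0,0]

Answer: 9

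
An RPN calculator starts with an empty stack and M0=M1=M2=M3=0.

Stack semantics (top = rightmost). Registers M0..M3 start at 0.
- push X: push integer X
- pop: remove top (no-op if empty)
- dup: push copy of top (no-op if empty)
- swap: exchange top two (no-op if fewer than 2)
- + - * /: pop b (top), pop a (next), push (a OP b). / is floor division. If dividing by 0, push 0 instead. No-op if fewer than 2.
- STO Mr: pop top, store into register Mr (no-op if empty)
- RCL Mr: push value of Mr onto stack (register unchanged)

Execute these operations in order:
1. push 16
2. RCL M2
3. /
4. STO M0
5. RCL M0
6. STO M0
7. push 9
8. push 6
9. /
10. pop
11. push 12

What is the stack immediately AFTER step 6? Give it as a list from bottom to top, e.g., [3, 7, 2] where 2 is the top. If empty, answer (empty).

After op 1 (push 16): stack=[16] mem=[0,0,0,0]
After op 2 (RCL M2): stack=[16,0] mem=[0,0,0,0]
After op 3 (/): stack=[0] mem=[0,0,0,0]
After op 4 (STO M0): stack=[empty] mem=[0,0,0,0]
After op 5 (RCL M0): stack=[0] mem=[0,0,0,0]
After op 6 (STO M0): stack=[empty] mem=[0,0,0,0]

(empty)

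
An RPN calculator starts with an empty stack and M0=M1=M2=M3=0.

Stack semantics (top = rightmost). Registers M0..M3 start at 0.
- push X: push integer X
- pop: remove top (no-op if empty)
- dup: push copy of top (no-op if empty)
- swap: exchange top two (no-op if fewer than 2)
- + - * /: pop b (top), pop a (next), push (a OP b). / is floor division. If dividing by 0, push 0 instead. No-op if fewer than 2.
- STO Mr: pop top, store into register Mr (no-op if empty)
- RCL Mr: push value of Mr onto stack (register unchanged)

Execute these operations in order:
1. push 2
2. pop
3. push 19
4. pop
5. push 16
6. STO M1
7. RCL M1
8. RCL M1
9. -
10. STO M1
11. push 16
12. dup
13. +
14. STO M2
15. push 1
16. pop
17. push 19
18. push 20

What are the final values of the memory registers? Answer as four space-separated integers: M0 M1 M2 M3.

After op 1 (push 2): stack=[2] mem=[0,0,0,0]
After op 2 (pop): stack=[empty] mem=[0,0,0,0]
After op 3 (push 19): stack=[19] mem=[0,0,0,0]
After op 4 (pop): stack=[empty] mem=[0,0,0,0]
After op 5 (push 16): stack=[16] mem=[0,0,0,0]
After op 6 (STO M1): stack=[empty] mem=[0,16,0,0]
After op 7 (RCL M1): stack=[16] mem=[0,16,0,0]
After op 8 (RCL M1): stack=[16,16] mem=[0,16,0,0]
After op 9 (-): stack=[0] mem=[0,16,0,0]
After op 10 (STO M1): stack=[empty] mem=[0,0,0,0]
After op 11 (push 16): stack=[16] mem=[0,0,0,0]
After op 12 (dup): stack=[16,16] mem=[0,0,0,0]
After op 13 (+): stack=[32] mem=[0,0,0,0]
After op 14 (STO M2): stack=[empty] mem=[0,0,32,0]
After op 15 (push 1): stack=[1] mem=[0,0,32,0]
After op 16 (pop): stack=[empty] mem=[0,0,32,0]
After op 17 (push 19): stack=[19] mem=[0,0,32,0]
After op 18 (push 20): stack=[19,20] mem=[0,0,32,0]

Answer: 0 0 32 0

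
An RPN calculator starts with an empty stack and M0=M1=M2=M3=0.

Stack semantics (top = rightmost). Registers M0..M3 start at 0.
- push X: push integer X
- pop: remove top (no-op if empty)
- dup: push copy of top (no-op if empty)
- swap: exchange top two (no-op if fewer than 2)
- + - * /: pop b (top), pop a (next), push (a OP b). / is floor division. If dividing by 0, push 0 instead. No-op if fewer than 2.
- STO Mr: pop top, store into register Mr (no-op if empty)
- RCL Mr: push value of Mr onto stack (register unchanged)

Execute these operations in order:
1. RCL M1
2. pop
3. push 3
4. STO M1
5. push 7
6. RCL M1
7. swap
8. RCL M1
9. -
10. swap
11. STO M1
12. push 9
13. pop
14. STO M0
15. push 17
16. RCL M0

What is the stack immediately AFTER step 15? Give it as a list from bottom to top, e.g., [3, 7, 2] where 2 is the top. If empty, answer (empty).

After op 1 (RCL M1): stack=[0] mem=[0,0,0,0]
After op 2 (pop): stack=[empty] mem=[0,0,0,0]
After op 3 (push 3): stack=[3] mem=[0,0,0,0]
After op 4 (STO M1): stack=[empty] mem=[0,3,0,0]
After op 5 (push 7): stack=[7] mem=[0,3,0,0]
After op 6 (RCL M1): stack=[7,3] mem=[0,3,0,0]
After op 7 (swap): stack=[3,7] mem=[0,3,0,0]
After op 8 (RCL M1): stack=[3,7,3] mem=[0,3,0,0]
After op 9 (-): stack=[3,4] mem=[0,3,0,0]
After op 10 (swap): stack=[4,3] mem=[0,3,0,0]
After op 11 (STO M1): stack=[4] mem=[0,3,0,0]
After op 12 (push 9): stack=[4,9] mem=[0,3,0,0]
After op 13 (pop): stack=[4] mem=[0,3,0,0]
After op 14 (STO M0): stack=[empty] mem=[4,3,0,0]
After op 15 (push 17): stack=[17] mem=[4,3,0,0]

[17]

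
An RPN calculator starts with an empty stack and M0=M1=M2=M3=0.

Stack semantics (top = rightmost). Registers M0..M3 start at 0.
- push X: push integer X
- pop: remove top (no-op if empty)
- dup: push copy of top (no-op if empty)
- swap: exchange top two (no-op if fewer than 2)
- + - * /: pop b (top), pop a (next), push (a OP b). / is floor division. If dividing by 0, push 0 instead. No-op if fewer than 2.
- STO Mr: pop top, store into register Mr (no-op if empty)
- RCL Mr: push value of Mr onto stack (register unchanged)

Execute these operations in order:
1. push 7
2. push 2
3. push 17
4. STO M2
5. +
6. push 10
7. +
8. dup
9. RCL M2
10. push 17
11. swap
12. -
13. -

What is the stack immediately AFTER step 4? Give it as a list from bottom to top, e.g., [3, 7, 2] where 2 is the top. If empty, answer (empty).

After op 1 (push 7): stack=[7] mem=[0,0,0,0]
After op 2 (push 2): stack=[7,2] mem=[0,0,0,0]
After op 3 (push 17): stack=[7,2,17] mem=[0,0,0,0]
After op 4 (STO M2): stack=[7,2] mem=[0,0,17,0]

[7, 2]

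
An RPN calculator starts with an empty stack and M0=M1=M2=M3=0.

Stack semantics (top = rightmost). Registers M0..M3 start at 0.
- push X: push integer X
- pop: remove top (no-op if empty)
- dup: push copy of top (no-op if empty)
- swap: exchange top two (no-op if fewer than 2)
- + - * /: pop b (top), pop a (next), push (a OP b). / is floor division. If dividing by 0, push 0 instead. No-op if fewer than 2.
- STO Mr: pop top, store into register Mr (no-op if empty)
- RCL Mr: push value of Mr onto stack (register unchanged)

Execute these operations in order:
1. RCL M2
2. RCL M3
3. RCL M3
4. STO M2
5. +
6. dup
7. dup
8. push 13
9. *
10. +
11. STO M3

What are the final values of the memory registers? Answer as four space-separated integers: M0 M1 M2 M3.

Answer: 0 0 0 0

Derivation:
After op 1 (RCL M2): stack=[0] mem=[0,0,0,0]
After op 2 (RCL M3): stack=[0,0] mem=[0,0,0,0]
After op 3 (RCL M3): stack=[0,0,0] mem=[0,0,0,0]
After op 4 (STO M2): stack=[0,0] mem=[0,0,0,0]
After op 5 (+): stack=[0] mem=[0,0,0,0]
After op 6 (dup): stack=[0,0] mem=[0,0,0,0]
After op 7 (dup): stack=[0,0,0] mem=[0,0,0,0]
After op 8 (push 13): stack=[0,0,0,13] mem=[0,0,0,0]
After op 9 (*): stack=[0,0,0] mem=[0,0,0,0]
After op 10 (+): stack=[0,0] mem=[0,0,0,0]
After op 11 (STO M3): stack=[0] mem=[0,0,0,0]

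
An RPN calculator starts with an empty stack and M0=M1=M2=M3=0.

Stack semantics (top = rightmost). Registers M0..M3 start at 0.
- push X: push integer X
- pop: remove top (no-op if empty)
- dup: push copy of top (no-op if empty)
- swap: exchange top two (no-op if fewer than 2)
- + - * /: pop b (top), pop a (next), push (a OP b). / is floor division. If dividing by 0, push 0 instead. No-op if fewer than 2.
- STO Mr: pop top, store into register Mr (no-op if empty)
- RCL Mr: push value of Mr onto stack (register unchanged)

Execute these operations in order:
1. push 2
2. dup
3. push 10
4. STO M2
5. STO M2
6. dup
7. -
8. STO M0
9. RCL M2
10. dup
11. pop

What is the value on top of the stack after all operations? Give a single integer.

After op 1 (push 2): stack=[2] mem=[0,0,0,0]
After op 2 (dup): stack=[2,2] mem=[0,0,0,0]
After op 3 (push 10): stack=[2,2,10] mem=[0,0,0,0]
After op 4 (STO M2): stack=[2,2] mem=[0,0,10,0]
After op 5 (STO M2): stack=[2] mem=[0,0,2,0]
After op 6 (dup): stack=[2,2] mem=[0,0,2,0]
After op 7 (-): stack=[0] mem=[0,0,2,0]
After op 8 (STO M0): stack=[empty] mem=[0,0,2,0]
After op 9 (RCL M2): stack=[2] mem=[0,0,2,0]
After op 10 (dup): stack=[2,2] mem=[0,0,2,0]
After op 11 (pop): stack=[2] mem=[0,0,2,0]

Answer: 2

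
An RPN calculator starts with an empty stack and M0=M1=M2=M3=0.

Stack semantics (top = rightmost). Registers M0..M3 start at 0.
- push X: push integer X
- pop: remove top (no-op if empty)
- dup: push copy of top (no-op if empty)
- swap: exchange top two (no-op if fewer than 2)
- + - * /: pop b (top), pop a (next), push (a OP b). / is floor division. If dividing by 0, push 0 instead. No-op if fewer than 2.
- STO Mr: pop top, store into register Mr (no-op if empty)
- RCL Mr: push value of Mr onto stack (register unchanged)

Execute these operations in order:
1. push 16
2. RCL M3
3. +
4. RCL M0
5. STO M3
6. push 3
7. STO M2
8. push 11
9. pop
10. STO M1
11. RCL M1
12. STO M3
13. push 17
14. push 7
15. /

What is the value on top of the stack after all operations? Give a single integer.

Answer: 2

Derivation:
After op 1 (push 16): stack=[16] mem=[0,0,0,0]
After op 2 (RCL M3): stack=[16,0] mem=[0,0,0,0]
After op 3 (+): stack=[16] mem=[0,0,0,0]
After op 4 (RCL M0): stack=[16,0] mem=[0,0,0,0]
After op 5 (STO M3): stack=[16] mem=[0,0,0,0]
After op 6 (push 3): stack=[16,3] mem=[0,0,0,0]
After op 7 (STO M2): stack=[16] mem=[0,0,3,0]
After op 8 (push 11): stack=[16,11] mem=[0,0,3,0]
After op 9 (pop): stack=[16] mem=[0,0,3,0]
After op 10 (STO M1): stack=[empty] mem=[0,16,3,0]
After op 11 (RCL M1): stack=[16] mem=[0,16,3,0]
After op 12 (STO M3): stack=[empty] mem=[0,16,3,16]
After op 13 (push 17): stack=[17] mem=[0,16,3,16]
After op 14 (push 7): stack=[17,7] mem=[0,16,3,16]
After op 15 (/): stack=[2] mem=[0,16,3,16]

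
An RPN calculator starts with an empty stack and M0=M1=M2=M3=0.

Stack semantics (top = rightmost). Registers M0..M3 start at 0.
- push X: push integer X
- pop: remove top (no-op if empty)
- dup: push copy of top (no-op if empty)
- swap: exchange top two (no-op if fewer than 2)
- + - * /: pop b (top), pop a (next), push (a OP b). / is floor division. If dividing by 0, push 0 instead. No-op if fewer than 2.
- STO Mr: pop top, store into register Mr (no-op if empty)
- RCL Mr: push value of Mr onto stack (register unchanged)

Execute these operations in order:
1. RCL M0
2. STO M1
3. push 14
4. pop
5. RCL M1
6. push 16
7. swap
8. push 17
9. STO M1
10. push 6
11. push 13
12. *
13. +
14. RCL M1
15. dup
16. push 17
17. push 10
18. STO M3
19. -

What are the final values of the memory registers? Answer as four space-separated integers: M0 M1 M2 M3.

After op 1 (RCL M0): stack=[0] mem=[0,0,0,0]
After op 2 (STO M1): stack=[empty] mem=[0,0,0,0]
After op 3 (push 14): stack=[14] mem=[0,0,0,0]
After op 4 (pop): stack=[empty] mem=[0,0,0,0]
After op 5 (RCL M1): stack=[0] mem=[0,0,0,0]
After op 6 (push 16): stack=[0,16] mem=[0,0,0,0]
After op 7 (swap): stack=[16,0] mem=[0,0,0,0]
After op 8 (push 17): stack=[16,0,17] mem=[0,0,0,0]
After op 9 (STO M1): stack=[16,0] mem=[0,17,0,0]
After op 10 (push 6): stack=[16,0,6] mem=[0,17,0,0]
After op 11 (push 13): stack=[16,0,6,13] mem=[0,17,0,0]
After op 12 (*): stack=[16,0,78] mem=[0,17,0,0]
After op 13 (+): stack=[16,78] mem=[0,17,0,0]
After op 14 (RCL M1): stack=[16,78,17] mem=[0,17,0,0]
After op 15 (dup): stack=[16,78,17,17] mem=[0,17,0,0]
After op 16 (push 17): stack=[16,78,17,17,17] mem=[0,17,0,0]
After op 17 (push 10): stack=[16,78,17,17,17,10] mem=[0,17,0,0]
After op 18 (STO M3): stack=[16,78,17,17,17] mem=[0,17,0,10]
After op 19 (-): stack=[16,78,17,0] mem=[0,17,0,10]

Answer: 0 17 0 10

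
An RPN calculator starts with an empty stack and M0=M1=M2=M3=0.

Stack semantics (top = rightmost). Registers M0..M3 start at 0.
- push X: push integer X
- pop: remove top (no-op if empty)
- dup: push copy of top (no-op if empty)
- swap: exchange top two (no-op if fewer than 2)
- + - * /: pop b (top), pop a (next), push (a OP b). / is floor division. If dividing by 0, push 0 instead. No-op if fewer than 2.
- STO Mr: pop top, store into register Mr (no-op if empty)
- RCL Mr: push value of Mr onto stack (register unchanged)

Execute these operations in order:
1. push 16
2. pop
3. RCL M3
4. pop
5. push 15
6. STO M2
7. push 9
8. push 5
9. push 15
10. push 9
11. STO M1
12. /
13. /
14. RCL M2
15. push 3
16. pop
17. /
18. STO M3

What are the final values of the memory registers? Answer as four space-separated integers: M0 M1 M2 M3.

After op 1 (push 16): stack=[16] mem=[0,0,0,0]
After op 2 (pop): stack=[empty] mem=[0,0,0,0]
After op 3 (RCL M3): stack=[0] mem=[0,0,0,0]
After op 4 (pop): stack=[empty] mem=[0,0,0,0]
After op 5 (push 15): stack=[15] mem=[0,0,0,0]
After op 6 (STO M2): stack=[empty] mem=[0,0,15,0]
After op 7 (push 9): stack=[9] mem=[0,0,15,0]
After op 8 (push 5): stack=[9,5] mem=[0,0,15,0]
After op 9 (push 15): stack=[9,5,15] mem=[0,0,15,0]
After op 10 (push 9): stack=[9,5,15,9] mem=[0,0,15,0]
After op 11 (STO M1): stack=[9,5,15] mem=[0,9,15,0]
After op 12 (/): stack=[9,0] mem=[0,9,15,0]
After op 13 (/): stack=[0] mem=[0,9,15,0]
After op 14 (RCL M2): stack=[0,15] mem=[0,9,15,0]
After op 15 (push 3): stack=[0,15,3] mem=[0,9,15,0]
After op 16 (pop): stack=[0,15] mem=[0,9,15,0]
After op 17 (/): stack=[0] mem=[0,9,15,0]
After op 18 (STO M3): stack=[empty] mem=[0,9,15,0]

Answer: 0 9 15 0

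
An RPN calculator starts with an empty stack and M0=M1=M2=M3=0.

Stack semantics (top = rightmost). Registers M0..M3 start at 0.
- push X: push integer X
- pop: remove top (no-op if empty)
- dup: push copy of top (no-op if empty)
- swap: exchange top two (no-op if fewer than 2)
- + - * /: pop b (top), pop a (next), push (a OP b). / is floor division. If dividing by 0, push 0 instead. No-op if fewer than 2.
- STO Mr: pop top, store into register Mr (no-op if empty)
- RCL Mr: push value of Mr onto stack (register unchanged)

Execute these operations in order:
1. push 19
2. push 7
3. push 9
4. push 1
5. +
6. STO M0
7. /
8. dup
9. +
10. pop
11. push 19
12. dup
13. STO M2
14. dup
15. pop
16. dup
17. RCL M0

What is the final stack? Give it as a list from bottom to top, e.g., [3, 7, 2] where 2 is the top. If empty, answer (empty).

Answer: [19, 19, 10]

Derivation:
After op 1 (push 19): stack=[19] mem=[0,0,0,0]
After op 2 (push 7): stack=[19,7] mem=[0,0,0,0]
After op 3 (push 9): stack=[19,7,9] mem=[0,0,0,0]
After op 4 (push 1): stack=[19,7,9,1] mem=[0,0,0,0]
After op 5 (+): stack=[19,7,10] mem=[0,0,0,0]
After op 6 (STO M0): stack=[19,7] mem=[10,0,0,0]
After op 7 (/): stack=[2] mem=[10,0,0,0]
After op 8 (dup): stack=[2,2] mem=[10,0,0,0]
After op 9 (+): stack=[4] mem=[10,0,0,0]
After op 10 (pop): stack=[empty] mem=[10,0,0,0]
After op 11 (push 19): stack=[19] mem=[10,0,0,0]
After op 12 (dup): stack=[19,19] mem=[10,0,0,0]
After op 13 (STO M2): stack=[19] mem=[10,0,19,0]
After op 14 (dup): stack=[19,19] mem=[10,0,19,0]
After op 15 (pop): stack=[19] mem=[10,0,19,0]
After op 16 (dup): stack=[19,19] mem=[10,0,19,0]
After op 17 (RCL M0): stack=[19,19,10] mem=[10,0,19,0]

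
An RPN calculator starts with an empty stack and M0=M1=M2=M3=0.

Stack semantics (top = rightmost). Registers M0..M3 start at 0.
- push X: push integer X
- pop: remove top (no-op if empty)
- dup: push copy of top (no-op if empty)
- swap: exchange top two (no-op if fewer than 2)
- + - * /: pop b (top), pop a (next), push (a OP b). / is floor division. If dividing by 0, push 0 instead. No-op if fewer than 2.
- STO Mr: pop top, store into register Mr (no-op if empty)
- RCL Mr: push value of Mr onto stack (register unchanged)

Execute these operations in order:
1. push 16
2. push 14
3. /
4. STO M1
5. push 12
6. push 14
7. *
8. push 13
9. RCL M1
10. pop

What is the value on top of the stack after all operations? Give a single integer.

Answer: 13

Derivation:
After op 1 (push 16): stack=[16] mem=[0,0,0,0]
After op 2 (push 14): stack=[16,14] mem=[0,0,0,0]
After op 3 (/): stack=[1] mem=[0,0,0,0]
After op 4 (STO M1): stack=[empty] mem=[0,1,0,0]
After op 5 (push 12): stack=[12] mem=[0,1,0,0]
After op 6 (push 14): stack=[12,14] mem=[0,1,0,0]
After op 7 (*): stack=[168] mem=[0,1,0,0]
After op 8 (push 13): stack=[168,13] mem=[0,1,0,0]
After op 9 (RCL M1): stack=[168,13,1] mem=[0,1,0,0]
After op 10 (pop): stack=[168,13] mem=[0,1,0,0]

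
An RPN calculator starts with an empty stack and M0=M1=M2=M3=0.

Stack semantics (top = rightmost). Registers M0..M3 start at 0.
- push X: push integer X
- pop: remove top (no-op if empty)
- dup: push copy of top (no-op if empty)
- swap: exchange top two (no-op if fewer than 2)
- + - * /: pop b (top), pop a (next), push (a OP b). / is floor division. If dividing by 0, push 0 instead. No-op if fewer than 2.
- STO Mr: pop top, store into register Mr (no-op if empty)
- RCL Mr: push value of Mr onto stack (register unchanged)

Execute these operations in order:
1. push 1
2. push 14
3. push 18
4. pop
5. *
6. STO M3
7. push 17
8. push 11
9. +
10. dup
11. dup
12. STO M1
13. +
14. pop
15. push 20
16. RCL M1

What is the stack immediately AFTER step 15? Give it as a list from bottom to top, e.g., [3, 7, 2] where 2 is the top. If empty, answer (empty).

After op 1 (push 1): stack=[1] mem=[0,0,0,0]
After op 2 (push 14): stack=[1,14] mem=[0,0,0,0]
After op 3 (push 18): stack=[1,14,18] mem=[0,0,0,0]
After op 4 (pop): stack=[1,14] mem=[0,0,0,0]
After op 5 (*): stack=[14] mem=[0,0,0,0]
After op 6 (STO M3): stack=[empty] mem=[0,0,0,14]
After op 7 (push 17): stack=[17] mem=[0,0,0,14]
After op 8 (push 11): stack=[17,11] mem=[0,0,0,14]
After op 9 (+): stack=[28] mem=[0,0,0,14]
After op 10 (dup): stack=[28,28] mem=[0,0,0,14]
After op 11 (dup): stack=[28,28,28] mem=[0,0,0,14]
After op 12 (STO M1): stack=[28,28] mem=[0,28,0,14]
After op 13 (+): stack=[56] mem=[0,28,0,14]
After op 14 (pop): stack=[empty] mem=[0,28,0,14]
After op 15 (push 20): stack=[20] mem=[0,28,0,14]

[20]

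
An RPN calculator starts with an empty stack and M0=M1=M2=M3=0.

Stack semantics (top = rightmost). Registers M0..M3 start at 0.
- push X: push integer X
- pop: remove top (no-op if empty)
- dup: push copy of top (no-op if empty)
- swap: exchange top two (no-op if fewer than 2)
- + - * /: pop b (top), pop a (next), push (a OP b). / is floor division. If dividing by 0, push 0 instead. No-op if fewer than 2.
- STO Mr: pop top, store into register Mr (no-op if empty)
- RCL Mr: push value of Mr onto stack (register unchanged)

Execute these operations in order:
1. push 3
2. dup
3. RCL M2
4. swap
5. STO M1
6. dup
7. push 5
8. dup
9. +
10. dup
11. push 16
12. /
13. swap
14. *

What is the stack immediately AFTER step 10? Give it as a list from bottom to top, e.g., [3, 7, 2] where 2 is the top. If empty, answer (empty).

After op 1 (push 3): stack=[3] mem=[0,0,0,0]
After op 2 (dup): stack=[3,3] mem=[0,0,0,0]
After op 3 (RCL M2): stack=[3,3,0] mem=[0,0,0,0]
After op 4 (swap): stack=[3,0,3] mem=[0,0,0,0]
After op 5 (STO M1): stack=[3,0] mem=[0,3,0,0]
After op 6 (dup): stack=[3,0,0] mem=[0,3,0,0]
After op 7 (push 5): stack=[3,0,0,5] mem=[0,3,0,0]
After op 8 (dup): stack=[3,0,0,5,5] mem=[0,3,0,0]
After op 9 (+): stack=[3,0,0,10] mem=[0,3,0,0]
After op 10 (dup): stack=[3,0,0,10,10] mem=[0,3,0,0]

[3, 0, 0, 10, 10]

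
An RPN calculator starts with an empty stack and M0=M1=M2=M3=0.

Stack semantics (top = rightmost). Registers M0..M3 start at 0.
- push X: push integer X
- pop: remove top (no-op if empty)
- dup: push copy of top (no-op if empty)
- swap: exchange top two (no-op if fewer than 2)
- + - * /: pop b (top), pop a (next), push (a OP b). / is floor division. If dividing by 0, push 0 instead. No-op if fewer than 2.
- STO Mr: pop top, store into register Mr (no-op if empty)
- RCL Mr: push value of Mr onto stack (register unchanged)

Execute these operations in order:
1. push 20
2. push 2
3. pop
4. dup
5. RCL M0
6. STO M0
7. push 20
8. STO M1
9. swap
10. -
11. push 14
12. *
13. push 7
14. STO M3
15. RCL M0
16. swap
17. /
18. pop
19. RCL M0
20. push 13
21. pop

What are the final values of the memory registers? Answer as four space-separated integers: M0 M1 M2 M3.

Answer: 0 20 0 7

Derivation:
After op 1 (push 20): stack=[20] mem=[0,0,0,0]
After op 2 (push 2): stack=[20,2] mem=[0,0,0,0]
After op 3 (pop): stack=[20] mem=[0,0,0,0]
After op 4 (dup): stack=[20,20] mem=[0,0,0,0]
After op 5 (RCL M0): stack=[20,20,0] mem=[0,0,0,0]
After op 6 (STO M0): stack=[20,20] mem=[0,0,0,0]
After op 7 (push 20): stack=[20,20,20] mem=[0,0,0,0]
After op 8 (STO M1): stack=[20,20] mem=[0,20,0,0]
After op 9 (swap): stack=[20,20] mem=[0,20,0,0]
After op 10 (-): stack=[0] mem=[0,20,0,0]
After op 11 (push 14): stack=[0,14] mem=[0,20,0,0]
After op 12 (*): stack=[0] mem=[0,20,0,0]
After op 13 (push 7): stack=[0,7] mem=[0,20,0,0]
After op 14 (STO M3): stack=[0] mem=[0,20,0,7]
After op 15 (RCL M0): stack=[0,0] mem=[0,20,0,7]
After op 16 (swap): stack=[0,0] mem=[0,20,0,7]
After op 17 (/): stack=[0] mem=[0,20,0,7]
After op 18 (pop): stack=[empty] mem=[0,20,0,7]
After op 19 (RCL M0): stack=[0] mem=[0,20,0,7]
After op 20 (push 13): stack=[0,13] mem=[0,20,0,7]
After op 21 (pop): stack=[0] mem=[0,20,0,7]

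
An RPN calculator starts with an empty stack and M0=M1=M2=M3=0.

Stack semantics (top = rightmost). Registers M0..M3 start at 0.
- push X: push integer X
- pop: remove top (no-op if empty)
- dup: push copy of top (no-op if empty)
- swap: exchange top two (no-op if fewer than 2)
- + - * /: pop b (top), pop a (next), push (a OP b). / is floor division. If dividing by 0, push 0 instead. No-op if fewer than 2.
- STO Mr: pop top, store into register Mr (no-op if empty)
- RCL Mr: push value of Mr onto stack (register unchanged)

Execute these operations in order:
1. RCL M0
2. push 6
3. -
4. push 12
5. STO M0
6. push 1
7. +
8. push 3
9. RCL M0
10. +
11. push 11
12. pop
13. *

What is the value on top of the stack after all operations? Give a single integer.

After op 1 (RCL M0): stack=[0] mem=[0,0,0,0]
After op 2 (push 6): stack=[0,6] mem=[0,0,0,0]
After op 3 (-): stack=[-6] mem=[0,0,0,0]
After op 4 (push 12): stack=[-6,12] mem=[0,0,0,0]
After op 5 (STO M0): stack=[-6] mem=[12,0,0,0]
After op 6 (push 1): stack=[-6,1] mem=[12,0,0,0]
After op 7 (+): stack=[-5] mem=[12,0,0,0]
After op 8 (push 3): stack=[-5,3] mem=[12,0,0,0]
After op 9 (RCL M0): stack=[-5,3,12] mem=[12,0,0,0]
After op 10 (+): stack=[-5,15] mem=[12,0,0,0]
After op 11 (push 11): stack=[-5,15,11] mem=[12,0,0,0]
After op 12 (pop): stack=[-5,15] mem=[12,0,0,0]
After op 13 (*): stack=[-75] mem=[12,0,0,0]

Answer: -75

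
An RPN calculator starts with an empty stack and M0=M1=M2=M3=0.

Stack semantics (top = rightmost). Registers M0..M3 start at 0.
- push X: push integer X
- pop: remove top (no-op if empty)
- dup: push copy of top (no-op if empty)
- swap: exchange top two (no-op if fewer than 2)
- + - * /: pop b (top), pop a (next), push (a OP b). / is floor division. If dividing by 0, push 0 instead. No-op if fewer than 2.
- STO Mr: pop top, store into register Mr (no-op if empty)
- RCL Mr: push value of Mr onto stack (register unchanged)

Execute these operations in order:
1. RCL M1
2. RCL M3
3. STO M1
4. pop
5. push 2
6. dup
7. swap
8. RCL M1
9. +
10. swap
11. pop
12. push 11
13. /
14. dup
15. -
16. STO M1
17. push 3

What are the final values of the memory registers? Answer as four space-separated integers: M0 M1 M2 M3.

Answer: 0 0 0 0

Derivation:
After op 1 (RCL M1): stack=[0] mem=[0,0,0,0]
After op 2 (RCL M3): stack=[0,0] mem=[0,0,0,0]
After op 3 (STO M1): stack=[0] mem=[0,0,0,0]
After op 4 (pop): stack=[empty] mem=[0,0,0,0]
After op 5 (push 2): stack=[2] mem=[0,0,0,0]
After op 6 (dup): stack=[2,2] mem=[0,0,0,0]
After op 7 (swap): stack=[2,2] mem=[0,0,0,0]
After op 8 (RCL M1): stack=[2,2,0] mem=[0,0,0,0]
After op 9 (+): stack=[2,2] mem=[0,0,0,0]
After op 10 (swap): stack=[2,2] mem=[0,0,0,0]
After op 11 (pop): stack=[2] mem=[0,0,0,0]
After op 12 (push 11): stack=[2,11] mem=[0,0,0,0]
After op 13 (/): stack=[0] mem=[0,0,0,0]
After op 14 (dup): stack=[0,0] mem=[0,0,0,0]
After op 15 (-): stack=[0] mem=[0,0,0,0]
After op 16 (STO M1): stack=[empty] mem=[0,0,0,0]
After op 17 (push 3): stack=[3] mem=[0,0,0,0]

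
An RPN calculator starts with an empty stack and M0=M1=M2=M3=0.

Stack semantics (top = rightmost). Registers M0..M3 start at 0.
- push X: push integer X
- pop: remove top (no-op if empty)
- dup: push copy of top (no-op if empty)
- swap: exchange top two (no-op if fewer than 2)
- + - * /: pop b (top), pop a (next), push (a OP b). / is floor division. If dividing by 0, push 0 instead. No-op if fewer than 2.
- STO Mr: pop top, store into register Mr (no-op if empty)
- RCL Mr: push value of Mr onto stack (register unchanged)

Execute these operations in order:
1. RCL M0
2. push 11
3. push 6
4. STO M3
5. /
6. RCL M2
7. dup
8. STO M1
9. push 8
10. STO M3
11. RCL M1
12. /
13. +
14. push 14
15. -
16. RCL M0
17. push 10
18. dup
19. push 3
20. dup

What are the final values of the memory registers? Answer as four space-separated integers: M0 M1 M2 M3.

Answer: 0 0 0 8

Derivation:
After op 1 (RCL M0): stack=[0] mem=[0,0,0,0]
After op 2 (push 11): stack=[0,11] mem=[0,0,0,0]
After op 3 (push 6): stack=[0,11,6] mem=[0,0,0,0]
After op 4 (STO M3): stack=[0,11] mem=[0,0,0,6]
After op 5 (/): stack=[0] mem=[0,0,0,6]
After op 6 (RCL M2): stack=[0,0] mem=[0,0,0,6]
After op 7 (dup): stack=[0,0,0] mem=[0,0,0,6]
After op 8 (STO M1): stack=[0,0] mem=[0,0,0,6]
After op 9 (push 8): stack=[0,0,8] mem=[0,0,0,6]
After op 10 (STO M3): stack=[0,0] mem=[0,0,0,8]
After op 11 (RCL M1): stack=[0,0,0] mem=[0,0,0,8]
After op 12 (/): stack=[0,0] mem=[0,0,0,8]
After op 13 (+): stack=[0] mem=[0,0,0,8]
After op 14 (push 14): stack=[0,14] mem=[0,0,0,8]
After op 15 (-): stack=[-14] mem=[0,0,0,8]
After op 16 (RCL M0): stack=[-14,0] mem=[0,0,0,8]
After op 17 (push 10): stack=[-14,0,10] mem=[0,0,0,8]
After op 18 (dup): stack=[-14,0,10,10] mem=[0,0,0,8]
After op 19 (push 3): stack=[-14,0,10,10,3] mem=[0,0,0,8]
After op 20 (dup): stack=[-14,0,10,10,3,3] mem=[0,0,0,8]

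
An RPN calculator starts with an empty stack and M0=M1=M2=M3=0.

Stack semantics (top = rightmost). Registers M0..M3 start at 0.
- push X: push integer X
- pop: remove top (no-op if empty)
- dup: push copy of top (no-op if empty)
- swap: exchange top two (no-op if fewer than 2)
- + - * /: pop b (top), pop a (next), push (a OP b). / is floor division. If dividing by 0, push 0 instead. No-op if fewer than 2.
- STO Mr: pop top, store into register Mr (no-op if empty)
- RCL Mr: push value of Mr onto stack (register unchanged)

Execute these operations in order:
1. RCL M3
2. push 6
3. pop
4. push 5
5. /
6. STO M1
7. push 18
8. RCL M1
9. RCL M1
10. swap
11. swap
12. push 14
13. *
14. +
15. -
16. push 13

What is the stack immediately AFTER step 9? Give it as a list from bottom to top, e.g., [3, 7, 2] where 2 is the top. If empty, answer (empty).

After op 1 (RCL M3): stack=[0] mem=[0,0,0,0]
After op 2 (push 6): stack=[0,6] mem=[0,0,0,0]
After op 3 (pop): stack=[0] mem=[0,0,0,0]
After op 4 (push 5): stack=[0,5] mem=[0,0,0,0]
After op 5 (/): stack=[0] mem=[0,0,0,0]
After op 6 (STO M1): stack=[empty] mem=[0,0,0,0]
After op 7 (push 18): stack=[18] mem=[0,0,0,0]
After op 8 (RCL M1): stack=[18,0] mem=[0,0,0,0]
After op 9 (RCL M1): stack=[18,0,0] mem=[0,0,0,0]

[18, 0, 0]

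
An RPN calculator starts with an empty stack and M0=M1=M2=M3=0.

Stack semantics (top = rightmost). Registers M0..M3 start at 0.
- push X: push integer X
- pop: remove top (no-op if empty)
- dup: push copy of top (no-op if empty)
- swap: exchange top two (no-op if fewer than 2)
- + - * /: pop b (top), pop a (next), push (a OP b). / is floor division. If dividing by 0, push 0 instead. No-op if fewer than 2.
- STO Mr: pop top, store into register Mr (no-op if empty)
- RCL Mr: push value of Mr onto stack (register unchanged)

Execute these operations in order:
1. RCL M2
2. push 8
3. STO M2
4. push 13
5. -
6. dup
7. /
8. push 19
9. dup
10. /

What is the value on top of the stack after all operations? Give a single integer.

After op 1 (RCL M2): stack=[0] mem=[0,0,0,0]
After op 2 (push 8): stack=[0,8] mem=[0,0,0,0]
After op 3 (STO M2): stack=[0] mem=[0,0,8,0]
After op 4 (push 13): stack=[0,13] mem=[0,0,8,0]
After op 5 (-): stack=[-13] mem=[0,0,8,0]
After op 6 (dup): stack=[-13,-13] mem=[0,0,8,0]
After op 7 (/): stack=[1] mem=[0,0,8,0]
After op 8 (push 19): stack=[1,19] mem=[0,0,8,0]
After op 9 (dup): stack=[1,19,19] mem=[0,0,8,0]
After op 10 (/): stack=[1,1] mem=[0,0,8,0]

Answer: 1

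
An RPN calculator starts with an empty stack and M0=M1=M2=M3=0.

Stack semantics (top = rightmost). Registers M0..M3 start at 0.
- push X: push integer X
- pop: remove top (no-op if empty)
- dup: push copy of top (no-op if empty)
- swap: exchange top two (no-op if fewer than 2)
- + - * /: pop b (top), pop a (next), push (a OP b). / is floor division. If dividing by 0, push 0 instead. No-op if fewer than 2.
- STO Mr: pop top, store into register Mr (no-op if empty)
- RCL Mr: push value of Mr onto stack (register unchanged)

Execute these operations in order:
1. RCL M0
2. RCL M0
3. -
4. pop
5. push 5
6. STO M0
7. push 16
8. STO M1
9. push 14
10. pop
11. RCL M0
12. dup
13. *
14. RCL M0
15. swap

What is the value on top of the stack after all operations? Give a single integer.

Answer: 25

Derivation:
After op 1 (RCL M0): stack=[0] mem=[0,0,0,0]
After op 2 (RCL M0): stack=[0,0] mem=[0,0,0,0]
After op 3 (-): stack=[0] mem=[0,0,0,0]
After op 4 (pop): stack=[empty] mem=[0,0,0,0]
After op 5 (push 5): stack=[5] mem=[0,0,0,0]
After op 6 (STO M0): stack=[empty] mem=[5,0,0,0]
After op 7 (push 16): stack=[16] mem=[5,0,0,0]
After op 8 (STO M1): stack=[empty] mem=[5,16,0,0]
After op 9 (push 14): stack=[14] mem=[5,16,0,0]
After op 10 (pop): stack=[empty] mem=[5,16,0,0]
After op 11 (RCL M0): stack=[5] mem=[5,16,0,0]
After op 12 (dup): stack=[5,5] mem=[5,16,0,0]
After op 13 (*): stack=[25] mem=[5,16,0,0]
After op 14 (RCL M0): stack=[25,5] mem=[5,16,0,0]
After op 15 (swap): stack=[5,25] mem=[5,16,0,0]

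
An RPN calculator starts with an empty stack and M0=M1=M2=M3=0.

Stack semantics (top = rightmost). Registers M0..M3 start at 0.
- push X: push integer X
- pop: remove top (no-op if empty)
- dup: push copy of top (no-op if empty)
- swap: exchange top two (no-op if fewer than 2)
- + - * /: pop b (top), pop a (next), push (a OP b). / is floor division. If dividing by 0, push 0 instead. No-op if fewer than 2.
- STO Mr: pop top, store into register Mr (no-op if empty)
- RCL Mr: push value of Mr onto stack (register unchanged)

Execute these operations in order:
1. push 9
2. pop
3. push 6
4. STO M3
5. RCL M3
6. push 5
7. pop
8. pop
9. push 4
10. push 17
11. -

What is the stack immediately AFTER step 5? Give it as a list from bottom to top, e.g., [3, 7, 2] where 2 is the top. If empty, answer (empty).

After op 1 (push 9): stack=[9] mem=[0,0,0,0]
After op 2 (pop): stack=[empty] mem=[0,0,0,0]
After op 3 (push 6): stack=[6] mem=[0,0,0,0]
After op 4 (STO M3): stack=[empty] mem=[0,0,0,6]
After op 5 (RCL M3): stack=[6] mem=[0,0,0,6]

[6]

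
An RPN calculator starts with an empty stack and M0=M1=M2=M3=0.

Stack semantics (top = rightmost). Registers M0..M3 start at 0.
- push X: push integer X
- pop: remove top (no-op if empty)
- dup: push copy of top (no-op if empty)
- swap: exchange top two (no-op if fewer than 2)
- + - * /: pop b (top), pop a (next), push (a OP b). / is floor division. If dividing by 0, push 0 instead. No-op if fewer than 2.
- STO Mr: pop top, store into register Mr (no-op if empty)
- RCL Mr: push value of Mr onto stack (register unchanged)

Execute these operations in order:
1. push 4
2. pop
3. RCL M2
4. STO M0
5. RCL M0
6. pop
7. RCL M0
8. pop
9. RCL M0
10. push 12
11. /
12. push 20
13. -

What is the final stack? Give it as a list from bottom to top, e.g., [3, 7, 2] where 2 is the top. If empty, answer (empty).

After op 1 (push 4): stack=[4] mem=[0,0,0,0]
After op 2 (pop): stack=[empty] mem=[0,0,0,0]
After op 3 (RCL M2): stack=[0] mem=[0,0,0,0]
After op 4 (STO M0): stack=[empty] mem=[0,0,0,0]
After op 5 (RCL M0): stack=[0] mem=[0,0,0,0]
After op 6 (pop): stack=[empty] mem=[0,0,0,0]
After op 7 (RCL M0): stack=[0] mem=[0,0,0,0]
After op 8 (pop): stack=[empty] mem=[0,0,0,0]
After op 9 (RCL M0): stack=[0] mem=[0,0,0,0]
After op 10 (push 12): stack=[0,12] mem=[0,0,0,0]
After op 11 (/): stack=[0] mem=[0,0,0,0]
After op 12 (push 20): stack=[0,20] mem=[0,0,0,0]
After op 13 (-): stack=[-20] mem=[0,0,0,0]

Answer: [-20]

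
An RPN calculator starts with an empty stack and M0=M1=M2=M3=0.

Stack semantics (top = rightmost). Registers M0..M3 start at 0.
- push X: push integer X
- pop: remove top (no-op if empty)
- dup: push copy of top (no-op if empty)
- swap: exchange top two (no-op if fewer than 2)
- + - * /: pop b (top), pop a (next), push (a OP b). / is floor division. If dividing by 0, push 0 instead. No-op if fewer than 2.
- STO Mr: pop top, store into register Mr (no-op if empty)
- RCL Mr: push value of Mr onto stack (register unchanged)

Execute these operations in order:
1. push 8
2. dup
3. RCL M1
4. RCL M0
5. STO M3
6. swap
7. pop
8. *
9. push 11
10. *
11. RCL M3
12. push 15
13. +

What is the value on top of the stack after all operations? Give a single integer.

After op 1 (push 8): stack=[8] mem=[0,0,0,0]
After op 2 (dup): stack=[8,8] mem=[0,0,0,0]
After op 3 (RCL M1): stack=[8,8,0] mem=[0,0,0,0]
After op 4 (RCL M0): stack=[8,8,0,0] mem=[0,0,0,0]
After op 5 (STO M3): stack=[8,8,0] mem=[0,0,0,0]
After op 6 (swap): stack=[8,0,8] mem=[0,0,0,0]
After op 7 (pop): stack=[8,0] mem=[0,0,0,0]
After op 8 (*): stack=[0] mem=[0,0,0,0]
After op 9 (push 11): stack=[0,11] mem=[0,0,0,0]
After op 10 (*): stack=[0] mem=[0,0,0,0]
After op 11 (RCL M3): stack=[0,0] mem=[0,0,0,0]
After op 12 (push 15): stack=[0,0,15] mem=[0,0,0,0]
After op 13 (+): stack=[0,15] mem=[0,0,0,0]

Answer: 15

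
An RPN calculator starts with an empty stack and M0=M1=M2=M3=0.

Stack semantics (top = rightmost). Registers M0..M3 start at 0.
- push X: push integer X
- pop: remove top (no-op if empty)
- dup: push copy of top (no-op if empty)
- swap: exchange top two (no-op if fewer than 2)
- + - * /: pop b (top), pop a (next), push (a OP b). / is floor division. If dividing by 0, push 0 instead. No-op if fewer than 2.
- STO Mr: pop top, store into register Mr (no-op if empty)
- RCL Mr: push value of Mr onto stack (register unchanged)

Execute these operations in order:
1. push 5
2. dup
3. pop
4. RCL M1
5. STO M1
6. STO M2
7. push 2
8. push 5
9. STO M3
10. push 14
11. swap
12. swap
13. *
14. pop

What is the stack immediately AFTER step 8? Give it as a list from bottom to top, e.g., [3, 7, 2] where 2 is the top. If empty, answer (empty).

After op 1 (push 5): stack=[5] mem=[0,0,0,0]
After op 2 (dup): stack=[5,5] mem=[0,0,0,0]
After op 3 (pop): stack=[5] mem=[0,0,0,0]
After op 4 (RCL M1): stack=[5,0] mem=[0,0,0,0]
After op 5 (STO M1): stack=[5] mem=[0,0,0,0]
After op 6 (STO M2): stack=[empty] mem=[0,0,5,0]
After op 7 (push 2): stack=[2] mem=[0,0,5,0]
After op 8 (push 5): stack=[2,5] mem=[0,0,5,0]

[2, 5]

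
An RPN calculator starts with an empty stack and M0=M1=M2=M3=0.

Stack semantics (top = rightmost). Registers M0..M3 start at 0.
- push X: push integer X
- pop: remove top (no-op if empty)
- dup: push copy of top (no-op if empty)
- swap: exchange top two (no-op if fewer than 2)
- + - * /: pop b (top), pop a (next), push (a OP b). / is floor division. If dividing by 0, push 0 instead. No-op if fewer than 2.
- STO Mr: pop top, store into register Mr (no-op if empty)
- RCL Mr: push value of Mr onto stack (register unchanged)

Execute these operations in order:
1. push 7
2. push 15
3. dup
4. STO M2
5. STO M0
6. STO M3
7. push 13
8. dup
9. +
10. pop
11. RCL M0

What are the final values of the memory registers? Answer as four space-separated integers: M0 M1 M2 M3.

After op 1 (push 7): stack=[7] mem=[0,0,0,0]
After op 2 (push 15): stack=[7,15] mem=[0,0,0,0]
After op 3 (dup): stack=[7,15,15] mem=[0,0,0,0]
After op 4 (STO M2): stack=[7,15] mem=[0,0,15,0]
After op 5 (STO M0): stack=[7] mem=[15,0,15,0]
After op 6 (STO M3): stack=[empty] mem=[15,0,15,7]
After op 7 (push 13): stack=[13] mem=[15,0,15,7]
After op 8 (dup): stack=[13,13] mem=[15,0,15,7]
After op 9 (+): stack=[26] mem=[15,0,15,7]
After op 10 (pop): stack=[empty] mem=[15,0,15,7]
After op 11 (RCL M0): stack=[15] mem=[15,0,15,7]

Answer: 15 0 15 7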